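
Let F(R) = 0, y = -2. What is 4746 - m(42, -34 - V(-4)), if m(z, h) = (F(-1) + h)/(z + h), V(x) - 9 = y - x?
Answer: 4731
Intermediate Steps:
V(x) = 7 - x (V(x) = 9 + (-2 - x) = 7 - x)
m(z, h) = h/(h + z) (m(z, h) = (0 + h)/(z + h) = h/(h + z))
4746 - m(42, -34 - V(-4)) = 4746 - (-34 - (7 - 1*(-4)))/((-34 - (7 - 1*(-4))) + 42) = 4746 - (-34 - (7 + 4))/((-34 - (7 + 4)) + 42) = 4746 - (-34 - 1*11)/((-34 - 1*11) + 42) = 4746 - (-34 - 11)/((-34 - 11) + 42) = 4746 - (-45)/(-45 + 42) = 4746 - (-45)/(-3) = 4746 - (-45)*(-1)/3 = 4746 - 1*15 = 4746 - 15 = 4731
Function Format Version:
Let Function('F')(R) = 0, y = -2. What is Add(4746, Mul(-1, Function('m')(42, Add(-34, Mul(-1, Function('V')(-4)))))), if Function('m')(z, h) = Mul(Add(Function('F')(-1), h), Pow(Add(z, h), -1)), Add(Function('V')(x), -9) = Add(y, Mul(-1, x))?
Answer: 4731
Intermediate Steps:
Function('V')(x) = Add(7, Mul(-1, x)) (Function('V')(x) = Add(9, Add(-2, Mul(-1, x))) = Add(7, Mul(-1, x)))
Function('m')(z, h) = Mul(h, Pow(Add(h, z), -1)) (Function('m')(z, h) = Mul(Add(0, h), Pow(Add(z, h), -1)) = Mul(h, Pow(Add(h, z), -1)))
Add(4746, Mul(-1, Function('m')(42, Add(-34, Mul(-1, Function('V')(-4)))))) = Add(4746, Mul(-1, Mul(Add(-34, Mul(-1, Add(7, Mul(-1, -4)))), Pow(Add(Add(-34, Mul(-1, Add(7, Mul(-1, -4)))), 42), -1)))) = Add(4746, Mul(-1, Mul(Add(-34, Mul(-1, Add(7, 4))), Pow(Add(Add(-34, Mul(-1, Add(7, 4))), 42), -1)))) = Add(4746, Mul(-1, Mul(Add(-34, Mul(-1, 11)), Pow(Add(Add(-34, Mul(-1, 11)), 42), -1)))) = Add(4746, Mul(-1, Mul(Add(-34, -11), Pow(Add(Add(-34, -11), 42), -1)))) = Add(4746, Mul(-1, Mul(-45, Pow(Add(-45, 42), -1)))) = Add(4746, Mul(-1, Mul(-45, Pow(-3, -1)))) = Add(4746, Mul(-1, Mul(-45, Rational(-1, 3)))) = Add(4746, Mul(-1, 15)) = Add(4746, -15) = 4731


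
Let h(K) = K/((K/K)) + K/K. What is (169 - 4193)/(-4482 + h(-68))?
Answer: 4024/4549 ≈ 0.88459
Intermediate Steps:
h(K) = 1 + K (h(K) = K/1 + 1 = K*1 + 1 = K + 1 = 1 + K)
(169 - 4193)/(-4482 + h(-68)) = (169 - 4193)/(-4482 + (1 - 68)) = -4024/(-4482 - 67) = -4024/(-4549) = -4024*(-1/4549) = 4024/4549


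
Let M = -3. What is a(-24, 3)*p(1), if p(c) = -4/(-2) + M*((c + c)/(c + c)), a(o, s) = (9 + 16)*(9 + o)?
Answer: 375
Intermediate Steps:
a(o, s) = 225 + 25*o (a(o, s) = 25*(9 + o) = 225 + 25*o)
p(c) = -1 (p(c) = -4/(-2) - 3*(c + c)/(c + c) = -4*(-½) - 3*2*c/(2*c) = 2 - 3*2*c*1/(2*c) = 2 - 3*1 = 2 - 3 = -1)
a(-24, 3)*p(1) = (225 + 25*(-24))*(-1) = (225 - 600)*(-1) = -375*(-1) = 375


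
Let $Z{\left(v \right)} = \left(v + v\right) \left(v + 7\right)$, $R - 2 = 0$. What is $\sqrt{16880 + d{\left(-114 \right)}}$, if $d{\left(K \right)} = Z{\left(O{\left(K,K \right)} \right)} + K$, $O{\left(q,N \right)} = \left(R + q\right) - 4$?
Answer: $\sqrt{42054} \approx 205.07$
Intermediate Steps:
$R = 2$ ($R = 2 + 0 = 2$)
$O{\left(q,N \right)} = -2 + q$ ($O{\left(q,N \right)} = \left(2 + q\right) - 4 = -2 + q$)
$Z{\left(v \right)} = 2 v \left(7 + v\right)$
$d{\left(K \right)} = K + 2 \left(-2 + K\right) \left(5 + K\right)$ ($d{\left(K \right)} = 2 \left(-2 + K\right) \left(7 + \left(-2 + K\right)\right) + K = 2 \left(-2 + K\right) \left(5 + K\right) + K = K + 2 \left(-2 + K\right) \left(5 + K\right)$)
$\sqrt{16880 + d{\left(-114 \right)}} = \sqrt{16880 - \left(114 - 2 \left(-2 - 114\right) \left(5 - 114\right)\right)} = \sqrt{16880 - \left(114 + 232 \left(-109\right)\right)} = \sqrt{16880 + \left(-114 + 25288\right)} = \sqrt{16880 + 25174} = \sqrt{42054}$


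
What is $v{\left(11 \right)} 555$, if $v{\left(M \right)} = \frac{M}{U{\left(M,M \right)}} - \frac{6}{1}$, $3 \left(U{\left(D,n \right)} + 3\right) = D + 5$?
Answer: $- \frac{4995}{7} \approx -713.57$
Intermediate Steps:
$U{\left(D,n \right)} = - \frac{4}{3} + \frac{D}{3}$ ($U{\left(D,n \right)} = -3 + \frac{D + 5}{3} = -3 + \frac{5 + D}{3} = -3 + \left(\frac{5}{3} + \frac{D}{3}\right) = - \frac{4}{3} + \frac{D}{3}$)
$v{\left(M \right)} = -6 + \frac{M}{- \frac{4}{3} + \frac{M}{3}}$ ($v{\left(M \right)} = \frac{M}{- \frac{4}{3} + \frac{M}{3}} - \frac{6}{1} = \frac{M}{- \frac{4}{3} + \frac{M}{3}} - 6 = -6 + \frac{M}{- \frac{4}{3} + \frac{M}{3}}$)
$v{\left(11 \right)} 555 = \frac{3 \left(8 - 11\right)}{-4 + 11} \cdot 555 = \frac{3 \left(8 - 11\right)}{7} \cdot 555 = 3 \cdot \frac{1}{7} \left(-3\right) 555 = \left(- \frac{9}{7}\right) 555 = - \frac{4995}{7}$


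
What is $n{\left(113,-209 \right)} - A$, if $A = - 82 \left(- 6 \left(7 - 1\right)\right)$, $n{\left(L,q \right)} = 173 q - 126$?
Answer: $-39235$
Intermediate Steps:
$n{\left(L,q \right)} = -126 + 173 q$
$A = 2952$ ($A = - 82 \left(\left(-6\right) 6\right) = \left(-82\right) \left(-36\right) = 2952$)
$n{\left(113,-209 \right)} - A = \left(-126 + 173 \left(-209\right)\right) - 2952 = \left(-126 - 36157\right) - 2952 = -36283 - 2952 = -39235$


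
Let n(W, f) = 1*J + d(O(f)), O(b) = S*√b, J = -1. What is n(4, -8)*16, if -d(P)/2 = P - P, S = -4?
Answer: -16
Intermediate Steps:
O(b) = -4*√b
d(P) = 0 (d(P) = -2*(P - P) = -2*0 = 0)
n(W, f) = -1 (n(W, f) = 1*(-1) + 0 = -1 + 0 = -1)
n(4, -8)*16 = -1*16 = -16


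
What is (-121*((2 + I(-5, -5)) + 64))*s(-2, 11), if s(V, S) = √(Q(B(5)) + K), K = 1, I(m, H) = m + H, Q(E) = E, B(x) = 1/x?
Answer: -6776*√30/5 ≈ -7422.7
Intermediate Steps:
I(m, H) = H + m
s(V, S) = √30/5 (s(V, S) = √(1/5 + 1) = √(⅕ + 1) = √(6/5) = √30/5)
(-121*((2 + I(-5, -5)) + 64))*s(-2, 11) = (-121*((2 + (-5 - 5)) + 64))*(√30/5) = (-121*((2 - 10) + 64))*(√30/5) = (-121*(-8 + 64))*(√30/5) = (-121*56)*(√30/5) = -6776*√30/5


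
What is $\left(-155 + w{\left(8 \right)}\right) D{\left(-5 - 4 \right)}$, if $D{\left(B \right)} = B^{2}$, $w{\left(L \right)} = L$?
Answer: $-11907$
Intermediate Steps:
$\left(-155 + w{\left(8 \right)}\right) D{\left(-5 - 4 \right)} = \left(-155 + 8\right) \left(-5 - 4\right)^{2} = - 147 \left(-5 - 4\right)^{2} = - 147 \left(-9\right)^{2} = \left(-147\right) 81 = -11907$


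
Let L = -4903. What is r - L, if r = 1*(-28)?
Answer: 4875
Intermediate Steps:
r = -28
r - L = -28 - 1*(-4903) = -28 + 4903 = 4875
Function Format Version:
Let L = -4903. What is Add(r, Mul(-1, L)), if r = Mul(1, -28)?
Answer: 4875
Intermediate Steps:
r = -28
Add(r, Mul(-1, L)) = Add(-28, Mul(-1, -4903)) = Add(-28, 4903) = 4875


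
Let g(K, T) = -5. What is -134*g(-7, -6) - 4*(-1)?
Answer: 674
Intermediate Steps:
-134*g(-7, -6) - 4*(-1) = -134*(-5) - 4*(-1) = 670 + 4 = 674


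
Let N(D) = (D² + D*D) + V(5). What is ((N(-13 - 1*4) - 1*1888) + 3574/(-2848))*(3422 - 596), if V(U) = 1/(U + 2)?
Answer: -18466730145/4984 ≈ -3.7052e+6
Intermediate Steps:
V(U) = 1/(2 + U)
N(D) = ⅐ + 2*D² (N(D) = (D² + D*D) + 1/(2 + 5) = (D² + D²) + 1/7 = 2*D² + ⅐ = ⅐ + 2*D²)
((N(-13 - 1*4) - 1*1888) + 3574/(-2848))*(3422 - 596) = (((⅐ + 2*(-13 - 1*4)²) - 1*1888) + 3574/(-2848))*(3422 - 596) = (((⅐ + 2*(-13 - 4)²) - 1888) + 3574*(-1/2848))*2826 = (((⅐ + 2*(-17)²) - 1888) - 1787/1424)*2826 = (((⅐ + 2*289) - 1888) - 1787/1424)*2826 = (((⅐ + 578) - 1888) - 1787/1424)*2826 = ((4047/7 - 1888) - 1787/1424)*2826 = (-9169/7 - 1787/1424)*2826 = -13069165/9968*2826 = -18466730145/4984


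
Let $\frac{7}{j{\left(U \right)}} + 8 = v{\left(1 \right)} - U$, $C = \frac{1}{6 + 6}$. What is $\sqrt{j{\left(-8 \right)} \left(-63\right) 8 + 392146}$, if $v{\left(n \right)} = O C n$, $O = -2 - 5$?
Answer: $\sqrt{398194} \approx 631.03$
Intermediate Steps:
$C = \frac{1}{12} \approx 0.083333$
$O = -7$
$v{\left(n \right)} = - \frac{7 n}{12}$ ($v{\left(n \right)} = \left(-7\right) \frac{1}{12} n = - \frac{7 n}{12}$)
$j{\left(U \right)} = \frac{7}{- \frac{103}{12} - U}$ ($j{\left(U \right)} = \frac{7}{-8 - \left(\frac{7}{12} + U\right)} = \frac{7}{- \frac{103}{12} - U}$)
$\sqrt{j{\left(-8 \right)} \left(-63\right) 8 + 392146} = \sqrt{- \frac{84}{103 + 12 \left(-8\right)} \left(-63\right) 8 + 392146} = \sqrt{- \frac{84}{103 - 96} \left(-63\right) 8 + 392146} = \sqrt{- \frac{84}{7} \left(-63\right) 8 + 392146} = \sqrt{\left(-84\right) \frac{1}{7} \left(-63\right) 8 + 392146} = \sqrt{\left(-12\right) \left(-63\right) 8 + 392146} = \sqrt{756 \cdot 8 + 392146} = \sqrt{6048 + 392146} = \sqrt{398194}$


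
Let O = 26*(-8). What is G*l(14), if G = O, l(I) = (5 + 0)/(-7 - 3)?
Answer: 104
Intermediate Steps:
l(I) = -1/2 (l(I) = 5/(-10) = 5*(-1/10) = -1/2)
O = -208
G = -208
G*l(14) = -208*(-1/2) = 104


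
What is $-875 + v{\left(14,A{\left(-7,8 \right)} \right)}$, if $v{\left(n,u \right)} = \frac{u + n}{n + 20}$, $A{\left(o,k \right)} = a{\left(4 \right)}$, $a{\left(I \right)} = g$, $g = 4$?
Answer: $- \frac{14866}{17} \approx -874.47$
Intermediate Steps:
$a{\left(I \right)} = 4$
$A{\left(o,k \right)} = 4$
$v{\left(n,u \right)} = \frac{n + u}{20 + n}$
$-875 + v{\left(14,A{\left(-7,8 \right)} \right)} = -875 + \frac{14 + 4}{20 + 14} = -875 + \frac{1}{34} \cdot 18 = -875 + \frac{9}{17} = - \frac{14866}{17}$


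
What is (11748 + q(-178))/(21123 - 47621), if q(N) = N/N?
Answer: -11749/26498 ≈ -0.44339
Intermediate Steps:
q(N) = 1
(11748 + q(-178))/(21123 - 47621) = (11748 + 1)/(21123 - 47621) = 11749/(-26498) = 11749*(-1/26498) = -11749/26498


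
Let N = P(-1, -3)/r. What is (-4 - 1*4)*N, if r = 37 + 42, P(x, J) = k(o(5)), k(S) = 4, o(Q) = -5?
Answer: -32/79 ≈ -0.40506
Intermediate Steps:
P(x, J) = 4
r = 79
N = 4/79 ≈ 0.050633
(-4 - 1*4)*N = (-4 - 1*4)*(4/79) = (-4 - 4)*(4/79) = -8*4/79 = -32/79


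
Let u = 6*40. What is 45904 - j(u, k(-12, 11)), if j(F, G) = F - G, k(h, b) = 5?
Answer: 45669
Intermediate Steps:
u = 240
45904 - j(u, k(-12, 11)) = 45904 - (240 - 1*5) = 45904 - (240 - 5) = 45904 - 1*235 = 45904 - 235 = 45669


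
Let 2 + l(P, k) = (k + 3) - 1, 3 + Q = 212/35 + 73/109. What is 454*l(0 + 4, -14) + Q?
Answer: -24233922/3815 ≈ -6352.3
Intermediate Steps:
Q = 14218/3815 (Q = -3 + (212/35 + 73/109) = -3 + 25663/3815 = 14218/3815 ≈ 3.7269)
l(P, k) = k (l(P, k) = -2 + ((k + 3) - 1) = -2 + ((3 + k) - 1) = -2 + (2 + k) = k)
454*l(0 + 4, -14) + Q = 454*(-14) + 14218/3815 = -6356 + 14218/3815 = -24233922/3815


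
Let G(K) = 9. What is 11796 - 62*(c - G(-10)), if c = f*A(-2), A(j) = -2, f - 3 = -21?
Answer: 10122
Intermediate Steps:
f = -18 (f = 3 - 21 = -18)
c = 36 (c = -18*(-2) = 36)
11796 - 62*(c - G(-10)) = 11796 - 62*(36 - 1*9) = 11796 - 62*(36 - 9) = 11796 - 62*27 = 11796 - 1674 = 10122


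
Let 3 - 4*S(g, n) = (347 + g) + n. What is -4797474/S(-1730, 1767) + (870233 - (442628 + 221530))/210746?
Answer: 1348090778997/26764742 ≈ 50368.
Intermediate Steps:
S(g, n) = -86 - g/4 - n/4 (S(g, n) = ¾ - ((347 + g) + n)/4 = ¾ - (347 + g + n)/4 = ¾ + (-347/4 - g/4 - n/4) = -86 - g/4 - n/4)
-4797474/S(-1730, 1767) + (870233 - (442628 + 221530))/210746 = -4797474/(-86 - ¼*(-1730) - ¼*1767) + (870233 - (442628 + 221530))/210746 = -4797474/(-86 + 865/2 - 1767/4) + (870233 - 1*664158)*(1/210746) = -4797474/(-381/4) + (870233 - 664158)*(1/210746) = -4797474*(-4/381) + 206075*(1/210746) = 6396632/127 + 206075/210746 = 1348090778997/26764742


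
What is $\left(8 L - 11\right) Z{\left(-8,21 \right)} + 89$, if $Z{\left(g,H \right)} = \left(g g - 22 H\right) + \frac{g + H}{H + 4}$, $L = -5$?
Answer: $\frac{509012}{25} \approx 20360.0$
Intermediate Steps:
$Z{\left(g,H \right)} = g^{2} - 22 H + \frac{H + g}{4 + H}$ ($Z{\left(g,H \right)} = \left(g^{2} - 22 H\right) + \frac{H + g}{4 + H} = g^{2} - 22 H + \frac{H + g}{4 + H}$)
$\left(8 L - 11\right) Z{\left(-8,21 \right)} + 89 = \left(8 \left(-5\right) - 11\right) \frac{-8 - 1827 - 22 \cdot 21^{2} + 4 \left(-8\right)^{2} + 21 \left(-8\right)^{2}}{4 + 21} + 89 = \left(-40 - 11\right) \frac{-8 - 1827 - 9702 + 4 \cdot 64 + 21 \cdot 64}{25} + 89 = - 51 \frac{-8 - 1827 - 9702 + 256 + 1344}{25} + 89 = - 51 \cdot \frac{1}{25} \left(-9937\right) + 89 = \left(-51\right) \left(- \frac{9937}{25}\right) + 89 = \frac{506787}{25} + 89 = \frac{509012}{25}$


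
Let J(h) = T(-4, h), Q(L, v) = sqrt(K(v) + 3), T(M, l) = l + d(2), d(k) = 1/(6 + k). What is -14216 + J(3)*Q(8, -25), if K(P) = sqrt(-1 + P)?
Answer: -14216 + 25*sqrt(3 + I*sqrt(26))/8 ≈ -14209.0 + 3.7734*I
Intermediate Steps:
T(M, l) = 1/8 + l (T(M, l) = l + 1/(6 + 2) = l + 1/8 = 1/8 + l)
Q(L, v) = sqrt(3 + sqrt(-1 + v)) (Q(L, v) = sqrt(sqrt(-1 + v) + 3) = sqrt(3 + sqrt(-1 + v)))
J(h) = 1/8 + h
-14216 + J(3)*Q(8, -25) = -14216 + (1/8 + 3)*sqrt(3 + sqrt(-1 - 25)) = -14216 + 25*sqrt(3 + sqrt(-26))/8 = -14216 + 25*sqrt(3 + I*sqrt(26))/8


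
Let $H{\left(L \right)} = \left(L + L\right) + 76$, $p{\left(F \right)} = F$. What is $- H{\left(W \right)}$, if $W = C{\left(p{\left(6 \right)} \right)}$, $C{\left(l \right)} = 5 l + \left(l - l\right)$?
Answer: $-136$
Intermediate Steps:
$C{\left(l \right)} = 5 l$ ($C{\left(l \right)} = 5 l + 0 = 5 l$)
$W = 30$ ($W = 5 \cdot 6 = 30$)
$H{\left(L \right)} = 76 + 2 L$ ($H{\left(L \right)} = 2 L + 76 = 76 + 2 L$)
$- H{\left(W \right)} = - (76 + 2 \cdot 30) = - (76 + 60) = \left(-1\right) 136 = -136$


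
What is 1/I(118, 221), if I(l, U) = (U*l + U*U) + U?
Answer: 1/75140 ≈ 1.3308e-5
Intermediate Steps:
I(l, U) = U + U² + U*l (I(l, U) = (U*l + U²) + U = (U² + U*l) + U = U + U² + U*l)
1/I(118, 221) = 1/(221*(1 + 221 + 118)) = 1/(221*340) = 1/75140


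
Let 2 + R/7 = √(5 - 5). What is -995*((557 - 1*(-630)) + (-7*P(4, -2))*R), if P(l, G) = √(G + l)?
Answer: -1181065 - 97510*√2 ≈ -1.3190e+6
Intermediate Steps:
R = -14 (R = -14 + 7*√(5 - 5) = -14 + 7*√0 = -14 + 7*0 = -14 + 0 = -14)
-995*((557 - 1*(-630)) + (-7*P(4, -2))*R) = -995*((557 - 1*(-630)) - 7*√(-2 + 4)*(-14)) = -995*((557 + 630) - 7*√2*(-14)) = -995*(1187 + 98*√2) = -1181065 - 97510*√2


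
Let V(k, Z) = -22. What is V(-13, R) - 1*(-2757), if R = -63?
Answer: 2735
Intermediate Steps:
V(-13, R) - 1*(-2757) = -22 - 1*(-2757) = -22 + 2757 = 2735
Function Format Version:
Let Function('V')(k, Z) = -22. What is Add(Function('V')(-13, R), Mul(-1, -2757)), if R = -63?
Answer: 2735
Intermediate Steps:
Add(Function('V')(-13, R), Mul(-1, -2757)) = Add(-22, Mul(-1, -2757)) = Add(-22, 2757) = 2735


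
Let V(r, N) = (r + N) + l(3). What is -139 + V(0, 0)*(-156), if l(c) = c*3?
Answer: -1543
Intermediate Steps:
l(c) = 3*c
V(r, N) = 9 + N + r (V(r, N) = (r + N) + 3*3 = (N + r) + 9 = 9 + N + r)
-139 + V(0, 0)*(-156) = -139 + (9 + 0 + 0)*(-156) = -139 + 9*(-156) = -139 - 1404 = -1543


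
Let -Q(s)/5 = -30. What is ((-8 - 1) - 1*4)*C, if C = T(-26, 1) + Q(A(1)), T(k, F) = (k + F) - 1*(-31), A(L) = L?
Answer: -2028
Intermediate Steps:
Q(s) = 150 (Q(s) = -5*(-30) = 150)
T(k, F) = 31 + F + k (T(k, F) = (F + k) + 31 = 31 + F + k)
C = 156 (C = (31 + 1 - 26) + 150 = 6 + 150 = 156)
((-8 - 1) - 1*4)*C = ((-8 - 1) - 1*4)*156 = (-9 - 4)*156 = -13*156 = -2028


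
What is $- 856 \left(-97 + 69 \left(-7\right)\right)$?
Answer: $496480$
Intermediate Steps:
$- 856 \left(-97 + 69 \left(-7\right)\right) = - 856 \left(-97 - 483\right) = \left(-856\right) \left(-580\right) = 496480$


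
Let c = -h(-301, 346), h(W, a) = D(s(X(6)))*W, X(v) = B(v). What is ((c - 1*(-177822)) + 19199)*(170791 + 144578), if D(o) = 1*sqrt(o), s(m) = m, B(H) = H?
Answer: 62134315749 + 94926069*sqrt(6) ≈ 6.2367e+10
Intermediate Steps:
X(v) = v
D(o) = sqrt(o)
h(W, a) = W*sqrt(6) (h(W, a) = sqrt(6)*W = W*sqrt(6))
c = 301*sqrt(6) (c = -(-301)*sqrt(6) = 301*sqrt(6) ≈ 737.30)
((c - 1*(-177822)) + 19199)*(170791 + 144578) = ((301*sqrt(6) - 1*(-177822)) + 19199)*(170791 + 144578) = ((301*sqrt(6) + 177822) + 19199)*315369 = ((177822 + 301*sqrt(6)) + 19199)*315369 = (197021 + 301*sqrt(6))*315369 = 62134315749 + 94926069*sqrt(6)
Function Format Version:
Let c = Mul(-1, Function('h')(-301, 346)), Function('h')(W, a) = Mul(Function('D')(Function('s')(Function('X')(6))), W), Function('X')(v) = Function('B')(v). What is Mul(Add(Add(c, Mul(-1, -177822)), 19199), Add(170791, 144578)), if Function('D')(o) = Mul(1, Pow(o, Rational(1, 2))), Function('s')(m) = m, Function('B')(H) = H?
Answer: Add(62134315749, Mul(94926069, Pow(6, Rational(1, 2)))) ≈ 6.2367e+10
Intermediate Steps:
Function('X')(v) = v
Function('D')(o) = Pow(o, Rational(1, 2))
Function('h')(W, a) = Mul(W, Pow(6, Rational(1, 2))) (Function('h')(W, a) = Mul(Pow(6, Rational(1, 2)), W) = Mul(W, Pow(6, Rational(1, 2))))
c = Mul(301, Pow(6, Rational(1, 2))) (c = Mul(-1, Mul(-301, Pow(6, Rational(1, 2)))) = Mul(301, Pow(6, Rational(1, 2))) ≈ 737.30)
Mul(Add(Add(c, Mul(-1, -177822)), 19199), Add(170791, 144578)) = Mul(Add(Add(Mul(301, Pow(6, Rational(1, 2))), Mul(-1, -177822)), 19199), Add(170791, 144578)) = Mul(Add(Add(Mul(301, Pow(6, Rational(1, 2))), 177822), 19199), 315369) = Mul(Add(Add(177822, Mul(301, Pow(6, Rational(1, 2)))), 19199), 315369) = Mul(Add(197021, Mul(301, Pow(6, Rational(1, 2)))), 315369) = Add(62134315749, Mul(94926069, Pow(6, Rational(1, 2))))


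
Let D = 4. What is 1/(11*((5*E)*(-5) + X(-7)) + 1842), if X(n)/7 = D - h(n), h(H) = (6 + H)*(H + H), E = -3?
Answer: 1/1897 ≈ 0.00052715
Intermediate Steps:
h(H) = 2*H*(6 + H) (h(H) = (6 + H)*(2*H) = 2*H*(6 + H))
X(n) = 28 - 14*n*(6 + n) (X(n) = 7*(4 - 2*n*(6 + n)) = 28 - 14*n*(6 + n))
1/(11*((5*E)*(-5) + X(-7)) + 1842) = 1/(11*((5*(-3))*(-5) + (28 - 14*(-7)*(6 - 7))) + 1842) = 1/(11*(-15*(-5) + (28 - 14*(-7)*(-1))) + 1842) = 1/(11*(75 + (28 - 98)) + 1842) = 1/(11*(75 - 70) + 1842) = 1/(11*5 + 1842) = 1/(55 + 1842) = 1/1897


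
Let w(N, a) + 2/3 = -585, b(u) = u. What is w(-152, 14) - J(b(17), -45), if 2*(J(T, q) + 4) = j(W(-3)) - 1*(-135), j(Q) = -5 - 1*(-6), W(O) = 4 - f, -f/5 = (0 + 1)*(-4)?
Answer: -1949/3 ≈ -649.67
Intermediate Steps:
f = 20 (f = -5*(0 + 1)*(-4) = -5*(-4) = 20)
W(O) = -16 (W(O) = 4 - 1*20 = 4 - 20 = -16)
j(Q) = 1 (j(Q) = -5 + 6 = 1)
J(T, q) = 64 (J(T, q) = -4 + (1 - 1*(-135))/2 = -4 + (1 + 135)/2 = -4 + (½)*136 = -4 + 68 = 64)
w(N, a) = -1757/3 (w(N, a) = -⅔ - 585 = -1757/3)
w(-152, 14) - J(b(17), -45) = -1757/3 - 1*64 = -1757/3 - 64 = -1949/3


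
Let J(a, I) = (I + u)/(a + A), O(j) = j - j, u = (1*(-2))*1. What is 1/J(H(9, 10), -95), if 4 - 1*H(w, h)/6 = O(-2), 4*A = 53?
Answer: -149/388 ≈ -0.38402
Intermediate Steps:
u = -2 (u = -2*1 = -2)
A = 53/4 (A = (¼)*53 = 53/4 ≈ 13.250)
O(j) = 0
H(w, h) = 24 (H(w, h) = 24 - 6*0 = 24 + 0 = 24)
J(a, I) = (-2 + I)/(53/4 + a) (J(a, I) = (I - 2)/(a + 53/4) = (-2 + I)/(53/4 + a))
1/J(H(9, 10), -95) = 1/(4*(-2 - 95)/(53 + 4*24)) = 1/(4*(-97)/(53 + 96)) = 1/(4*(-97)/149) = 1/(4*(1/149)*(-97)) = 1/(-388/149) = -149/388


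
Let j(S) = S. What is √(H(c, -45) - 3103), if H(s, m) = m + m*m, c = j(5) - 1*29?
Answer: I*√1123 ≈ 33.511*I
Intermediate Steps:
c = -24 (c = 5 - 1*29 = 5 - 29 = -24)
H(s, m) = m + m²
√(H(c, -45) - 3103) = √(-45*(1 - 45) - 3103) = √(-45*(-44) - 3103) = √(1980 - 3103) = √(-1123) = I*√1123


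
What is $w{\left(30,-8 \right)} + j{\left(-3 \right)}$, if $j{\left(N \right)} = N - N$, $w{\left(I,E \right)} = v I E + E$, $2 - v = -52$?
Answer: $-12968$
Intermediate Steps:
$v = 54$ ($v = 2 - -52 = 2 + 52 = 54$)
$w{\left(I,E \right)} = E + 54 E I$ ($w{\left(I,E \right)} = 54 I E + E = 54 E I + E = E + 54 E I$)
$j{\left(N \right)} = 0$
$w{\left(30,-8 \right)} + j{\left(-3 \right)} = - 8 \left(1 + 54 \cdot 30\right) + 0 = - 8 \left(1 + 1620\right) + 0 = \left(-8\right) 1621 + 0 = -12968 + 0 = -12968$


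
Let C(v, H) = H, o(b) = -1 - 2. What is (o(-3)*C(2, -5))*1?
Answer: 15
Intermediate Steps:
o(b) = -3
(o(-3)*C(2, -5))*1 = -3*(-5)*1 = 15*1 = 15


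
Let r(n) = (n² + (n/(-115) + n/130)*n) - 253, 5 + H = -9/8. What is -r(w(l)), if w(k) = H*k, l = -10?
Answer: -33438231/9568 ≈ -3494.8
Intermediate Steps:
H = -49/8 (H = -5 - 9/8 = -49/8 ≈ -6.1250)
w(k) = -49*k/8
r(n) = -253 + 2987*n²/2990 (r(n) = (n² + (n*(-1/115) + n*(1/130))*n) - 253 = (n² + (-n/115 + n/130)*n) - 253 = (n² + (-3*n/2990)*n) - 253 = (n² - 3*n²/2990) - 253 = 2987*n²/2990 - 253 = -253 + 2987*n²/2990)
-r(w(l)) = -(-253 + 2987*(-49/8*(-10))²/2990) = -(-253 + 2987*(245/4)²/2990) = -(-253 + (2987/2990)*(60025/16)) = -(-253 + 35858935/9568) = -1*33438231/9568 = -33438231/9568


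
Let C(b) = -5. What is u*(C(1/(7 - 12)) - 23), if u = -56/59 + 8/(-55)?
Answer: 99456/3245 ≈ 30.649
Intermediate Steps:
u = -3552/3245 (u = -56*1/59 + 8*(-1/55) = -56/59 - 8/55 = -3552/3245 ≈ -1.0946)
u*(C(1/(7 - 12)) - 23) = -3552*(-5 - 23)/3245 = -3552/3245*(-28) = 99456/3245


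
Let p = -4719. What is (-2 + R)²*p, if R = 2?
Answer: 0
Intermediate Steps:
(-2 + R)²*p = (-2 + 2)²*(-4719) = 0²*(-4719) = 0*(-4719) = 0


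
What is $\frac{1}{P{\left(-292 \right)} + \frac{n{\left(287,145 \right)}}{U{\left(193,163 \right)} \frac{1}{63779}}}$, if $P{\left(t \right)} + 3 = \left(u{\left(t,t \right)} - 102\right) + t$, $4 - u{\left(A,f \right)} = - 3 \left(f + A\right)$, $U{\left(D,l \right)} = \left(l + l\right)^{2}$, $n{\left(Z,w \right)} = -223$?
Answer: $- \frac{106276}{242184737} \approx -0.00043882$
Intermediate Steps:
$U{\left(D,l \right)} = 4 l^{2}$ ($U{\left(D,l \right)} = \left(2 l\right)^{2} = 4 l^{2}$)
$u{\left(A,f \right)} = 4 + 3 A + 3 f$ ($u{\left(A,f \right)} = 4 - - 3 \left(f + A\right) = 4 - - 3 \left(A + f\right) = 4 - \left(- 3 A - 3 f\right) = 4 + \left(3 A + 3 f\right) = 4 + 3 A + 3 f$)
$P{\left(t \right)} = -101 + 7 t$ ($P{\left(t \right)} = -3 + \left(\left(\left(4 + 3 t + 3 t\right) - 102\right) + t\right) = -3 + \left(\left(\left(4 + 6 t\right) - 102\right) + t\right) = -3 + \left(\left(-98 + 6 t\right) + t\right) = -3 + \left(-98 + 7 t\right) = -101 + 7 t$)
$\frac{1}{P{\left(-292 \right)} + \frac{n{\left(287,145 \right)}}{U{\left(193,163 \right)} \frac{1}{63779}}} = \frac{1}{\left(-101 + 7 \left(-292\right)\right) - \frac{223}{4 \cdot 163^{2} \cdot \frac{1}{63779}}} = \frac{1}{\left(-101 - 2044\right) - \frac{223}{4 \cdot 26569 \cdot \frac{1}{63779}}} = \frac{1}{-2145 - \frac{223}{106276 \cdot \frac{1}{63779}}} = \frac{1}{-2145 - \frac{223}{\frac{106276}{63779}}} = \frac{1}{-2145 - \frac{14222717}{106276}} = \frac{1}{- \frac{242184737}{106276}} = - \frac{106276}{242184737}$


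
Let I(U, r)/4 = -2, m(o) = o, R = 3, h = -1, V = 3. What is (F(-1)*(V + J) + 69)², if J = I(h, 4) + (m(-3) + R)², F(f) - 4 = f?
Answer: 2916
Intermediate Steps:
F(f) = 4 + f
I(U, r) = -8 (I(U, r) = 4*(-2) = -8)
J = -8 (J = -8 + (-3 + 3)² = -8 + 0² = -8 + 0 = -8)
(F(-1)*(V + J) + 69)² = ((4 - 1)*(3 - 8) + 69)² = (3*(-5) + 69)² = (-15 + 69)² = 54² = 2916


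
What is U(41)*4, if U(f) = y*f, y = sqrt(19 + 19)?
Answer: 164*sqrt(38) ≈ 1011.0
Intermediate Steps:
y = sqrt(38) ≈ 6.1644
U(f) = f*sqrt(38) (U(f) = sqrt(38)*f = f*sqrt(38))
U(41)*4 = (41*sqrt(38))*4 = 164*sqrt(38)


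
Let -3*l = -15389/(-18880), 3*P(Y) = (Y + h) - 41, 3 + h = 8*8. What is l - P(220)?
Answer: -4546589/56640 ≈ -80.272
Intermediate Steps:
h = 61 (h = -3 + 8*8 = -3 + 64 = 61)
P(Y) = 20/3 + Y/3 (P(Y) = ((Y + 61) - 41)/3 = ((61 + Y) - 41)/3 = (20 + Y)/3 = 20/3 + Y/3)
l = -15389/56640 (l = -(-15389)/(3*(-18880)) = -(-15389)*(-1)/(3*18880) = -1/3*15389/18880 = -15389/56640 ≈ -0.27170)
l - P(220) = -15389/56640 - (20/3 + (1/3)*220) = -15389/56640 - (20/3 + 220/3) = -15389/56640 - 1*80 = -15389/56640 - 80 = -4546589/56640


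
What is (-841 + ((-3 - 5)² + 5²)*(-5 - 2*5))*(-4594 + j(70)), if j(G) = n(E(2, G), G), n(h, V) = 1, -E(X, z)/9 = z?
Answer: 9994368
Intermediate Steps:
E(X, z) = -9*z
j(G) = 1
(-841 + ((-3 - 5)² + 5²)*(-5 - 2*5))*(-4594 + j(70)) = (-841 + ((-3 - 5)² + 5²)*(-5 - 2*5))*(-4594 + 1) = (-841 + ((-8)² + 25)*(-5 - 10))*(-4593) = (-841 + (64 + 25)*(-15))*(-4593) = (-841 + 89*(-15))*(-4593) = (-841 - 1335)*(-4593) = -2176*(-4593) = 9994368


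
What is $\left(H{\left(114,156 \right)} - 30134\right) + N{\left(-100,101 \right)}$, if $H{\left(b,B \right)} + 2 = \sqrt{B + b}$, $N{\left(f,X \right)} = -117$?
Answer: $-30253 + 3 \sqrt{30} \approx -30237.0$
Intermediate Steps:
$H{\left(b,B \right)} = -2 + \sqrt{B + b}$
$\left(H{\left(114,156 \right)} - 30134\right) + N{\left(-100,101 \right)} = \left(\left(-2 + \sqrt{156 + 114}\right) - 30134\right) - 117 = \left(\left(-2 + \sqrt{270}\right) - 30134\right) - 117 = \left(\left(-2 + 3 \sqrt{30}\right) - 30134\right) - 117 = \left(-30136 + 3 \sqrt{30}\right) - 117 = -30253 + 3 \sqrt{30}$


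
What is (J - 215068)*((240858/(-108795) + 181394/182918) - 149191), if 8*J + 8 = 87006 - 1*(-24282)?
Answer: 99539996731581856932/3316760635 ≈ 3.0011e+10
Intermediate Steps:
J = 13910 (J = -1 + (87006 - 1*(-24282))/8 = -1 + (87006 + 24282)/8 = -1 + (⅛)*111288 = -1 + 13911 = 13910)
(J - 215068)*((240858/(-108795) + 181394/182918) - 149191) = (13910 - 215068)*((240858/(-108795) + 181394/182918) - 149191) = -201158*((240858*(-1/108795) + 181394*(1/182918)) - 149191) = -201158*((-80286/36265 + 90697/91459) - 149191) = -201158*(-4053750569/3316760635 - 149191) = -201158*(-494834889646854/3316760635) = 99539996731581856932/3316760635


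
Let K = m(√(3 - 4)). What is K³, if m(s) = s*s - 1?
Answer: -8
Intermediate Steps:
m(s) = -1 + s² (m(s) = s² - 1 = -1 + s²)
K = -2 (K = -1 + (√(3 - 4))² = -1 + (√(-1))² = -1 + I² = -1 - 1 = -2)
K³ = (-2)³ = -8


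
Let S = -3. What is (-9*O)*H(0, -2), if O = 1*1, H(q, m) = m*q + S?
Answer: 27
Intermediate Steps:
H(q, m) = -3 + m*q (H(q, m) = m*q - 3 = -3 + m*q)
O = 1
(-9*O)*H(0, -2) = (-9*1)*(-3 - 2*0) = -9*(-3 + 0) = -9*(-3) = 27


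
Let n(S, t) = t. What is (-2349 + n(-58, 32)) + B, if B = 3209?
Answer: 892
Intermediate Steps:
(-2349 + n(-58, 32)) + B = (-2349 + 32) + 3209 = -2317 + 3209 = 892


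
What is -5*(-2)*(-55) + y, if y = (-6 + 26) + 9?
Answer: -521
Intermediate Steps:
y = 29 (y = 20 + 9 = 29)
-5*(-2)*(-55) + y = -5*(-2)*(-55) + 29 = 10*(-55) + 29 = -550 + 29 = -521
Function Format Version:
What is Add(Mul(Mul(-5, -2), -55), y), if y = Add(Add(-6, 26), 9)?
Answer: -521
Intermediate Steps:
y = 29 (y = Add(20, 9) = 29)
Add(Mul(Mul(-5, -2), -55), y) = Add(Mul(Mul(-5, -2), -55), 29) = Add(Mul(10, -55), 29) = Add(-550, 29) = -521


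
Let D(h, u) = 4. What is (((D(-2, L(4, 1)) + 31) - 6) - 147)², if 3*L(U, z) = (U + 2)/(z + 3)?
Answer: 13924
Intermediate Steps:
L(U, z) = (2 + U)/(3*(3 + z)) (L(U, z) = ((U + 2)/(z + 3))/3 = ((2 + U)/(3 + z))/3 = (2 + U)/(3*(3 + z)))
(((D(-2, L(4, 1)) + 31) - 6) - 147)² = (((4 + 31) - 6) - 147)² = ((35 - 6) - 147)² = (29 - 147)² = (-118)² = 13924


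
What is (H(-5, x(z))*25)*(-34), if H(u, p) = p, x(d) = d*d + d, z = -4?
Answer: -10200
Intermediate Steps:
x(d) = d + d**2 (x(d) = d**2 + d = d + d**2)
(H(-5, x(z))*25)*(-34) = (-4*(1 - 4)*25)*(-34) = (-4*(-3)*25)*(-34) = (12*25)*(-34) = 300*(-34) = -10200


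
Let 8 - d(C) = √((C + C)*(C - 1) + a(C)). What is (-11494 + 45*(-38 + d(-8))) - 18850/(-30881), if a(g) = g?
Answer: -396616714/30881 - 90*√34 ≈ -13368.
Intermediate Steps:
d(C) = 8 - √(C + 2*C*(-1 + C)) (d(C) = 8 - √((C + C)*(C - 1) + C) = 8 - √((2*C)*(-1 + C) + C) = 8 - √(2*C*(-1 + C) + C) = 8 - √(C + 2*C*(-1 + C)))
(-11494 + 45*(-38 + d(-8))) - 18850/(-30881) = (-11494 + 45*(-38 + (8 - √(-8*(-1 + 2*(-8)))))) - 18850/(-30881) = (-11494 + 45*(-38 + (8 - √(-8*(-1 - 16))))) - 18850*(-1/30881) = (-11494 + 45*(-38 + (8 - √(-8*(-17))))) + 18850/30881 = (-11494 + 45*(-38 + (8 - √136))) + 18850/30881 = (-11494 + 45*(-38 + (8 - 2*√34))) + 18850/30881 = (-11494 + 45*(-30 - 2*√34)) + 18850/30881 = (-11494 + (-1350 - 90*√34)) + 18850/30881 = (-12844 - 90*√34) + 18850/30881 = -396616714/30881 - 90*√34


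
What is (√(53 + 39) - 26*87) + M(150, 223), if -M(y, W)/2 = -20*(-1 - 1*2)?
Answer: -2382 + 2*√23 ≈ -2372.4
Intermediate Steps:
M(y, W) = -120 (M(y, W) = -(-40)*(-1 - 1*2) = -(-40)*(-1 - 2) = -(-40)*(-3) = -2*60 = -120)
(√(53 + 39) - 26*87) + M(150, 223) = (√(53 + 39) - 26*87) - 120 = (√92 - 2262) - 120 = (2*√23 - 2262) - 120 = (-2262 + 2*√23) - 120 = -2382 + 2*√23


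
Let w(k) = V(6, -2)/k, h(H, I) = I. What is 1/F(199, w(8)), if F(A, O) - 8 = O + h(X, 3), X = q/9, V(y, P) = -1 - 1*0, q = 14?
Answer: 8/87 ≈ 0.091954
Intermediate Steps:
V(y, P) = -1 (V(y, P) = -1 + 0 = -1)
X = 14/9 ≈ 1.5556
w(k) = -1/k
F(A, O) = 11 + O (F(A, O) = 8 + (O + 3) = 8 + (3 + O) = 11 + O)
1/F(199, w(8)) = 1/(11 - 1/8) = 1/(11 - 1*⅛) = 1/(11 - ⅛) = 1/(87/8) = 8/87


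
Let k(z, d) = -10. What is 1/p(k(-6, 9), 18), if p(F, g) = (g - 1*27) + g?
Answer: ⅑ ≈ 0.11111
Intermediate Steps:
p(F, g) = -27 + 2*g (p(F, g) = (g - 27) + g = (-27 + g) + g = -27 + 2*g)
1/p(k(-6, 9), 18) = 1/(-27 + 2*18) = 1/(-27 + 36) = 1/9 = ⅑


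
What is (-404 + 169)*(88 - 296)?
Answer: 48880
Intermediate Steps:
(-404 + 169)*(88 - 296) = -235*(-208) = 48880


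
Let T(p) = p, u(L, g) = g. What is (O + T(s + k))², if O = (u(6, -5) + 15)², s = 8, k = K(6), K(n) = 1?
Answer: 11881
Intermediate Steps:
k = 1
O = 100 (O = (-5 + 15)² = 10² = 100)
(O + T(s + k))² = (100 + (8 + 1))² = (100 + 9)² = 109² = 11881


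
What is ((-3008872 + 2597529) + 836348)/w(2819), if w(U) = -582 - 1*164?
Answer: -425005/746 ≈ -569.71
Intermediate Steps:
w(U) = -746 (w(U) = -582 - 164 = -746)
((-3008872 + 2597529) + 836348)/w(2819) = ((-3008872 + 2597529) + 836348)/(-746) = (-411343 + 836348)*(-1/746) = 425005*(-1/746) = -425005/746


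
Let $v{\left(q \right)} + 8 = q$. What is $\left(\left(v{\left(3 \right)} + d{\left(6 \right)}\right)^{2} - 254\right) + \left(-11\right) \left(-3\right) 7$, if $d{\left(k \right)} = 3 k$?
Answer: $146$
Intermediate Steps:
$v{\left(q \right)} = -8 + q$
$\left(\left(v{\left(3 \right)} + d{\left(6 \right)}\right)^{2} - 254\right) + \left(-11\right) \left(-3\right) 7 = \left(\left(\left(-8 + 3\right) + 3 \cdot 6\right)^{2} - 254\right) + \left(-11\right) \left(-3\right) 7 = \left(\left(-5 + 18\right)^{2} - 254\right) + 33 \cdot 7 = \left(13^{2} - 254\right) + 231 = \left(169 - 254\right) + 231 = -85 + 231 = 146$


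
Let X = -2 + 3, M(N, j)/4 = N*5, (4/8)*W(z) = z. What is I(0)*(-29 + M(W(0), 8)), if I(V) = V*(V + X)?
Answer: 0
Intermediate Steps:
W(z) = 2*z
M(N, j) = 20*N (M(N, j) = 4*(N*5) = 4*(5*N) = 20*N)
X = 1
I(V) = V*(1 + V) (I(V) = V*(V + 1) = V*(1 + V))
I(0)*(-29 + M(W(0), 8)) = (0*(1 + 0))*(-29 + 20*(2*0)) = (0*1)*(-29 + 20*0) = 0*(-29 + 0) = 0*(-29) = 0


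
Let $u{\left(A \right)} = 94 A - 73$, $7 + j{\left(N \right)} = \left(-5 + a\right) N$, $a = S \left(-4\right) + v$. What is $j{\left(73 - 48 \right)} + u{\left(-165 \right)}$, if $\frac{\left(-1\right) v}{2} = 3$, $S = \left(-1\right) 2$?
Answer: $-15665$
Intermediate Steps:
$S = -2$
$v = -6$ ($v = \left(-2\right) 3 = -6$)
$a = 2$ ($a = \left(-2\right) \left(-4\right) - 6 = 8 - 6 = 2$)
$j{\left(N \right)} = -7 - 3 N$ ($j{\left(N \right)} = -7 + \left(-5 + 2\right) N = -7 - 3 N$)
$u{\left(A \right)} = -73 + 94 A$
$j{\left(73 - 48 \right)} + u{\left(-165 \right)} = \left(-7 - 3 \left(73 - 48\right)\right) + \left(-73 + 94 \left(-165\right)\right) = \left(-7 - 75\right) - 15583 = -82 - 15583 = -15665$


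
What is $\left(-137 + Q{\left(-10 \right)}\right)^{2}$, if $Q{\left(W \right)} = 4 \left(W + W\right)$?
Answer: $47089$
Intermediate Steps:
$Q{\left(W \right)} = 8 W$ ($Q{\left(W \right)} = 4 \cdot 2 W = 8 W$)
$\left(-137 + Q{\left(-10 \right)}\right)^{2} = \left(-137 + 8 \left(-10\right)\right)^{2} = \left(-137 - 80\right)^{2} = \left(-217\right)^{2} = 47089$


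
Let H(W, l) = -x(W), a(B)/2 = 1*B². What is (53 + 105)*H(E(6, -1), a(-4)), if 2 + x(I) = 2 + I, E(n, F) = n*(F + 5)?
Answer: -3792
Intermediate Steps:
E(n, F) = n*(5 + F)
x(I) = I (x(I) = -2 + (2 + I) = I)
a(B) = 2*B² (a(B) = 2*(1*B²) = 2*B²)
H(W, l) = -W
(53 + 105)*H(E(6, -1), a(-4)) = (53 + 105)*(-6*(5 - 1)) = 158*(-6*4) = 158*(-1*24) = 158*(-24) = -3792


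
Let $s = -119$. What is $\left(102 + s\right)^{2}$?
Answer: $289$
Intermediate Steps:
$\left(102 + s\right)^{2} = \left(102 - 119\right)^{2} = \left(-17\right)^{2} = 289$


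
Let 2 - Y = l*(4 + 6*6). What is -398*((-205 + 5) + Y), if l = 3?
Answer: 126564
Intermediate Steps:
Y = -118 (Y = 2 - 3*(4 + 6*6) = 2 - 3*(4 + 36) = 2 - 3*40 = 2 - 1*120 = 2 - 120 = -118)
-398*((-205 + 5) + Y) = -398*((-205 + 5) - 118) = -398*(-200 - 118) = -398*(-318) = 126564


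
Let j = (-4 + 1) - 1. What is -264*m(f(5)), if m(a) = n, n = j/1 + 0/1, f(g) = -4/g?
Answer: 1056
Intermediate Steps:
j = -4 (j = -3 - 1 = -4)
n = -4 (n = -4/1 + 0/1 = -4*1 + 0*1 = -4 + 0 = -4)
m(a) = -4
-264*m(f(5)) = -264*(-4) = 1056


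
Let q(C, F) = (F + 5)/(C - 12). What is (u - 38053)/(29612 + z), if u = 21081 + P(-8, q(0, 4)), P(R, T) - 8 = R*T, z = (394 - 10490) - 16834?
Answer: -8479/1341 ≈ -6.3229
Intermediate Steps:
z = -26930 (z = -10096 - 16834 = -26930)
q(C, F) = (5 + F)/(-12 + C)
P(R, T) = 8 + R*T
u = 21095 (u = 21081 + (8 - 8*(5 + 4)/(-12 + 0)) = 21081 + (8 - 8*9/(-12)) = 21081 + (8 - (-2)*9/3) = 21081 + (8 - 8*(-3/4)) = 21081 + (8 + 6) = 21081 + 14 = 21095)
(u - 38053)/(29612 + z) = (21095 - 38053)/(29612 - 26930) = -16958/2682 = -16958*1/2682 = -8479/1341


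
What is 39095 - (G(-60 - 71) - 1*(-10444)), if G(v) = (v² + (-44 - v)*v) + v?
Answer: 23018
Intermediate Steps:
G(v) = v + v² + v*(-44 - v) (G(v) = (v² + v*(-44 - v)) + v = v + v² + v*(-44 - v))
39095 - (G(-60 - 71) - 1*(-10444)) = 39095 - (-43*(-60 - 71) - 1*(-10444)) = 39095 - (-43*(-131) + 10444) = 39095 - (5633 + 10444) = 39095 - 1*16077 = 39095 - 16077 = 23018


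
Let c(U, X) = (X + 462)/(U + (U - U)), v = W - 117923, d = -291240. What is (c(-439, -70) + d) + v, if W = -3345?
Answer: -181091404/439 ≈ -4.1251e+5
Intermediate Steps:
v = -121268 (v = -3345 - 117923 = -121268)
c(U, X) = (462 + X)/U (c(U, X) = (462 + X)/(U + 0) = (462 + X)/U)
(c(-439, -70) + d) + v = ((462 - 70)/(-439) - 291240) - 121268 = (-1/439*392 - 291240) - 121268 = (-392/439 - 291240) - 121268 = -127854752/439 - 121268 = -181091404/439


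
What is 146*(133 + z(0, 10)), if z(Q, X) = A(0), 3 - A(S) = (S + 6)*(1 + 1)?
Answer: 18104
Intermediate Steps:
A(S) = -9 - 2*S (A(S) = 3 - (S + 6)*(1 + 1) = 3 - (6 + S)*2 = 3 - (12 + 2*S) = 3 + (-12 - 2*S) = -9 - 2*S)
z(Q, X) = -9 (z(Q, X) = -9 - 2*0 = -9 + 0 = -9)
146*(133 + z(0, 10)) = 146*(133 - 9) = 146*124 = 18104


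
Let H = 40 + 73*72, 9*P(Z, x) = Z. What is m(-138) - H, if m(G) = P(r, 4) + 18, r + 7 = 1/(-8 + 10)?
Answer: -95017/18 ≈ -5278.7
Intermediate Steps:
r = -13/2 (r = -7 + 1/(-8 + 10) = -7 + 1/2 = -7 + ½ = -13/2 ≈ -6.5000)
P(Z, x) = Z/9
H = 5296 (H = 40 + 5256 = 5296)
m(G) = 311/18 (m(G) = (⅑)*(-13/2) + 18 = -13/18 + 18 = 311/18)
m(-138) - H = 311/18 - 1*5296 = 311/18 - 5296 = -95017/18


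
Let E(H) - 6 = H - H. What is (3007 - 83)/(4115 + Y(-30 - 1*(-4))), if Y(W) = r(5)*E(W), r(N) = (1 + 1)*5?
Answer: 2924/4175 ≈ 0.70036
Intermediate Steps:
E(H) = 6 (E(H) = 6 + (H - H) = 6 + 0 = 6)
r(N) = 10 (r(N) = 2*5 = 10)
Y(W) = 60 (Y(W) = 10*6 = 60)
(3007 - 83)/(4115 + Y(-30 - 1*(-4))) = (3007 - 83)/(4115 + 60) = 2924/4175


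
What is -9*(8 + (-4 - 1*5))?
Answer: 9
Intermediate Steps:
-9*(8 + (-4 - 1*5)) = -9*(8 + (-4 - 5)) = -9*(8 - 9) = -9*(-1) = 9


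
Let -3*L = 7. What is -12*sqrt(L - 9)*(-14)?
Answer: 56*I*sqrt(102) ≈ 565.57*I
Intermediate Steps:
L = -7/3 (L = -1/3*7 = -7/3 ≈ -2.3333)
-12*sqrt(L - 9)*(-14) = -12*sqrt(-7/3 - 9)*(-14) = -4*I*sqrt(102)*(-14) = 56*I*sqrt(102)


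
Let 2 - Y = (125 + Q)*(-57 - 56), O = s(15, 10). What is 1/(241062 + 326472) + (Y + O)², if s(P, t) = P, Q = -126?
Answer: 5230393345/567534 ≈ 9216.0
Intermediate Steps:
O = 15
Y = -111 (Y = 2 - (125 - 126)*(-57 - 56) = 2 - (-1)*(-113) = 2 - 1*113 = 2 - 113 = -111)
1/(241062 + 326472) + (Y + O)² = 1/(241062 + 326472) + (-111 + 15)² = 1/567534 + (-96)² = 1/567534 + 9216 = 5230393345/567534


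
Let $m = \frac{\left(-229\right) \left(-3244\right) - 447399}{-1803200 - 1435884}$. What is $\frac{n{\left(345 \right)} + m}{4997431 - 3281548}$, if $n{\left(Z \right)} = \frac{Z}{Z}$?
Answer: $\frac{2943607}{5557889171172} \approx 5.2963 \cdot 10^{-7}$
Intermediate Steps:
$m = - \frac{295477}{3239084}$ ($m = \frac{742876 - 447399}{-3239084} = 295477 \left(- \frac{1}{3239084}\right) = - \frac{295477}{3239084} \approx -0.091222$)
$n{\left(Z \right)} = 1$
$\frac{n{\left(345 \right)} + m}{4997431 - 3281548} = \frac{1 - \frac{295477}{3239084}}{4997431 - 3281548} = \frac{2943607}{3239084 \cdot 1715883} = \frac{2943607}{3239084} \cdot \frac{1}{1715883} = \frac{2943607}{5557889171172}$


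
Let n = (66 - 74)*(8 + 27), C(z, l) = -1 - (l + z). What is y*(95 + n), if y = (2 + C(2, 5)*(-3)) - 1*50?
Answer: 4440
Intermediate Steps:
C(z, l) = -1 - l - z (C(z, l) = -1 + (-l - z) = -1 - l - z)
n = -280 (n = -8*35 = -280)
y = -24 (y = (2 + (-1 - 1*5 - 1*2)*(-3)) - 1*50 = (2 + (-1 - 5 - 2)*(-3)) - 50 = (2 - 8*(-3)) - 50 = (2 + 24) - 50 = 26 - 50 = -24)
y*(95 + n) = -24*(95 - 280) = -24*(-185) = 4440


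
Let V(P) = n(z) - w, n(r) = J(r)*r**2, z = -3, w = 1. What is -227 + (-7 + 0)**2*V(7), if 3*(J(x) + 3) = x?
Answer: -2040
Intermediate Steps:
J(x) = -3 + x/3
n(r) = r**2*(-3 + r/3) (n(r) = (-3 + r/3)*r**2 = r**2*(-3 + r/3))
V(P) = -37 (V(P) = (1/3)*(-3)**2*(-9 - 3) - 1*1 = (1/3)*9*(-12) - 1 = -36 - 1 = -37)
-227 + (-7 + 0)**2*V(7) = -227 + (-7 + 0)**2*(-37) = -227 + (-7)**2*(-37) = -227 + 49*(-37) = -227 - 1813 = -2040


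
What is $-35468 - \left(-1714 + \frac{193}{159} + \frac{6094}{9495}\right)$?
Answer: $- \frac{16987128017}{503235} \approx -33756.0$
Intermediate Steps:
$-35468 - \left(-1714 + \frac{193}{159} + \frac{6094}{9495}\right) = -35468 + \left(1714 - \left(\frac{193}{159} + \frac{6094}{9495}\right)\right) = -35468 + \left(1714 - \frac{933827}{503235}\right) = -35468 + \frac{861610963}{503235} = - \frac{16987128017}{503235}$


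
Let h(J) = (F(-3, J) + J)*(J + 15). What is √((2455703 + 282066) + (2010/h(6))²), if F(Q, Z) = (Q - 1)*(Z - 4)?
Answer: √134262906/7 ≈ 1655.3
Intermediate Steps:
F(Q, Z) = (-1 + Q)*(-4 + Z)
h(J) = (15 + J)*(16 - 3*J) (h(J) = ((4 - J - 4*(-3) - 3*J) + J)*(J + 15) = ((4 - J + 12 - 3*J) + J)*(15 + J) = ((16 - 4*J) + J)*(15 + J) = (16 - 3*J)*(15 + J) = (15 + J)*(16 - 3*J))
√((2455703 + 282066) + (2010/h(6))²) = √((2455703 + 282066) + (2010/(240 - 29*6 - 3*6²))²) = √(2737769 + (2010/(240 - 174 - 3*36))²) = √(2737769 + (2010/(240 - 174 - 108))²) = √(2737769 + (2010/(-42))²) = √(2737769 + (2010*(-1/42))²) = √(2737769 + (-335/7)²) = √(2737769 + 112225/49) = √(134262906/49) = √134262906/7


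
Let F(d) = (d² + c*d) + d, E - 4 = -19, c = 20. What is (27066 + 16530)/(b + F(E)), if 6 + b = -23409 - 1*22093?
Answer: -3114/3257 ≈ -0.95609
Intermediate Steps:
E = -15 (E = 4 - 19 = -15)
b = -45508 (b = -6 + (-23409 - 1*22093) = -6 + (-23409 - 22093) = -6 - 45502 = -45508)
F(d) = d² + 21*d (F(d) = (d² + 20*d) + d = d² + 21*d)
(27066 + 16530)/(b + F(E)) = (27066 + 16530)/(-45508 - 15*(21 - 15)) = 43596/(-45508 - 15*6) = 43596/(-45508 - 90) = 43596/(-45598) = 43596*(-1/45598) = -3114/3257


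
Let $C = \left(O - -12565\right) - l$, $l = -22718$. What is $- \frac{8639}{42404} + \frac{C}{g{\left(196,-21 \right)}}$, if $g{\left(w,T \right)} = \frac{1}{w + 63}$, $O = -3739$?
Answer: $\frac{346436261345}{42404} \approx 8.1699 \cdot 10^{6}$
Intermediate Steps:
$g{\left(w,T \right)} = \frac{1}{63 + w}$
$C = 31544$ ($C = \left(-3739 - -12565\right) - -22718 = \left(-3739 + 12565\right) + 22718 = 8826 + 22718 = 31544$)
$- \frac{8639}{42404} + \frac{C}{g{\left(196,-21 \right)}} = - \frac{8639}{42404} + \frac{31544}{\frac{1}{63 + 196}} = \left(-8639\right) \frac{1}{42404} + \frac{31544}{\frac{1}{259}} = - \frac{8639}{42404} + 31544 \frac{1}{\frac{1}{259}} = - \frac{8639}{42404} + 31544 \cdot 259 = - \frac{8639}{42404} + 8169896 = \frac{346436261345}{42404}$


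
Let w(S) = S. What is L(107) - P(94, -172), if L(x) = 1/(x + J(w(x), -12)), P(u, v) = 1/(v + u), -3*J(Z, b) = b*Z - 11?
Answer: 925/63024 ≈ 0.014677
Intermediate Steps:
J(Z, b) = 11/3 - Z*b/3 (J(Z, b) = -(b*Z - 11)/3 = -(Z*b - 11)/3 = -(-11 + Z*b)/3 = 11/3 - Z*b/3)
P(u, v) = 1/(u + v)
L(x) = 1/(11/3 + 5*x) (L(x) = 1/(x + (11/3 - ⅓*x*(-12))) = 1/(x + (11/3 + 4*x)) = 1/(11/3 + 5*x))
L(107) - P(94, -172) = 3/(11 + 15*107) - 1/(94 - 172) = 3/(11 + 1605) - 1/(-78) = 3/1616 - 1*(-1/78) = 3*(1/1616) + 1/78 = 3/1616 + 1/78 = 925/63024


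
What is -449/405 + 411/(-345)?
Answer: -21424/9315 ≈ -2.2999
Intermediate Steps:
-449/405 + 411/(-345) = -449*1/405 + 411*(-1/345) = -449/405 - 137/115 = -21424/9315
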